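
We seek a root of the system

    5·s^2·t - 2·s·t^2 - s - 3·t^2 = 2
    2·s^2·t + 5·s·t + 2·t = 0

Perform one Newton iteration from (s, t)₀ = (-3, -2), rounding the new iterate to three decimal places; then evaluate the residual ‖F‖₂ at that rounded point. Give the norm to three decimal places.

At (-3, -2): F = (-77.000, -10.000).
Jacobian J = [[10·s·t - 2·t^2 - 1, 5·s^2 - 4·s·t - 6·t], [4·s·t + 5·t, 2·s^2 + 5·s + 2]].
At the point, J = [[51.000, 33.000], [14.000, 5.000]] (det J = -207.000).
Solving J·Δ = −F gives Δ = (-0.266, 2.744).
Then the next iterate is (s, t)₁ = (-3.266, 0.744).
Re-evaluating at (-3.266, 0.744): F = (42.90142, 5.21061), so ‖F‖₂ = 43.217.

43.217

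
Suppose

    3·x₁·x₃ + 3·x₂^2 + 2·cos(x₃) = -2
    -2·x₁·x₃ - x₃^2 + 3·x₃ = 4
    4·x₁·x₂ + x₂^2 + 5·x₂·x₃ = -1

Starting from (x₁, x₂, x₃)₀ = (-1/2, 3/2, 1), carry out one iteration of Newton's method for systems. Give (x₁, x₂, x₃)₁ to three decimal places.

At (-1/2, 3/2, 1): F = (8.33060, -1.000, 7.750).
Jacobian J = [[3·x₃, 6·x₂, 3·x₁ - 2·sin(x₃)], [-2·x₃, 0, -2·x₁ - 2·x₃ + 3], [4·x₂, 4·x₁ + 2·x₂ + 5·x₃, 5·x₂]].
At the point, J = [[3.000, 9.000, -3.18294], [-2.000, 0.000, 2.000], [6.000, 6.000, 7.500]] (det J = 245.19530).
Solving J·Δ = −F gives Δ = (-0.514, -0.759, -0.014).
Then the next iterate is (x₁, x₂, x₃)₁ = (-1.014, 0.741, 0.986).

(-1.014, 0.741, 0.986)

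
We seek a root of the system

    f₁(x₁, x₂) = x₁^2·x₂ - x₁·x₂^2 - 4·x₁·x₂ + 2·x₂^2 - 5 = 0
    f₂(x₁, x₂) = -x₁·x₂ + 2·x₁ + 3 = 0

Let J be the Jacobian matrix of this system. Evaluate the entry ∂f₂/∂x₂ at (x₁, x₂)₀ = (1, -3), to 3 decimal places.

∂f₂/∂x₂ = -x₁.
At (1, -3) this is -1.000.

-1.000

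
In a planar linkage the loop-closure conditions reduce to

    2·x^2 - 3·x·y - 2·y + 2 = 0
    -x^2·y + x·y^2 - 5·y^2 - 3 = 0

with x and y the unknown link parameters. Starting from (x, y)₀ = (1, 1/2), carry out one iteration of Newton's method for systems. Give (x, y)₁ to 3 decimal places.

At (1, 1/2): F = (1.500, -4.500).
Jacobian J = [[4·x - 3·y, -3·x - 2], [-2·x·y + y^2, -x^2 + 2·x·y - 10·y]].
At the point, J = [[2.500, -5.000], [-0.750, -5.000]] (det J = -16.250).
Solving J·Δ = −F gives Δ = (-1.846, -0.623).
Then the next iterate is (x, y)₁ = (-0.846, -0.123).

(-0.846, -0.123)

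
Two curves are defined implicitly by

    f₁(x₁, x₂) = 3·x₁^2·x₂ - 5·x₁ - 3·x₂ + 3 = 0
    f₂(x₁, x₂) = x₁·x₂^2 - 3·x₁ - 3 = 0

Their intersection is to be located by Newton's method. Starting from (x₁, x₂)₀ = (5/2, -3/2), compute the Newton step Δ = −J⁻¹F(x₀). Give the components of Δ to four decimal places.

(-1.4914, -0.5009)

At (5/2, -3/2): F = (-33.1250, -4.8750).
Jacobian J = [[6·x₁·x₂ - 5, 3·x₁^2 - 3], [x₂^2 - 3, 2·x₁·x₂]].
At the point, J = [[-27.5000, 15.7500], [-0.7500, -7.5000]] (det J = 218.0625).
Solving J·Δ = −F gives Δ = (-1.4914, -0.5009).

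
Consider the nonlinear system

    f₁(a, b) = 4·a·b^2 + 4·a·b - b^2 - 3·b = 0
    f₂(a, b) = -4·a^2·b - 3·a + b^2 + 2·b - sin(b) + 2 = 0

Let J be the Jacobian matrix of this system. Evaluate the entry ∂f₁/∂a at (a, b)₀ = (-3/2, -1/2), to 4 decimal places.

∂f₁/∂a = 4·b^2 + 4·b.
At (-3/2, -1/2) this is -1.0000.

-1.0000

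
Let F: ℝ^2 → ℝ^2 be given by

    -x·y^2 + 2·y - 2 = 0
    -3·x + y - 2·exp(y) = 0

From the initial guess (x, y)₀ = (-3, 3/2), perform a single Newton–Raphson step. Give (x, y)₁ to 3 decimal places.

(-1.456, 1.111)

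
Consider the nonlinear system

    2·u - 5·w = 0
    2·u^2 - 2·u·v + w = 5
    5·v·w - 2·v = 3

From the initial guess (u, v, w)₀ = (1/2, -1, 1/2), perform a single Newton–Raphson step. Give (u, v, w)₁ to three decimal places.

(18.750, 76.000, 7.500)

At (1/2, -1, 1/2): F = (-1.500, -3.000, -3.500).
Jacobian J = [[2, 0, -5], [4·u - 2·v, -2·u, 1], [0, 5·w - 2, 5·v]].
At the point, J = [[2.000, 0.000, -5.000], [4.000, -1.000, 1.000], [0.000, 0.500, -5.000]] (det J = -1.000).
Solving J·Δ = −F gives Δ = (18.250, 77.000, 7.000).
Then the next iterate is (u, v, w)₁ = (18.750, 76.000, 7.500).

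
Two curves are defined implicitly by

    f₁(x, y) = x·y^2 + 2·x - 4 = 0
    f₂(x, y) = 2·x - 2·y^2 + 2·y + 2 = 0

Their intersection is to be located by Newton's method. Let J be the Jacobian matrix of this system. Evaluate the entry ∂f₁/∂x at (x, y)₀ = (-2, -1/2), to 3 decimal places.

2.250

∂f₁/∂x = y^2 + 2.
At (-2, -1/2) this is 2.250.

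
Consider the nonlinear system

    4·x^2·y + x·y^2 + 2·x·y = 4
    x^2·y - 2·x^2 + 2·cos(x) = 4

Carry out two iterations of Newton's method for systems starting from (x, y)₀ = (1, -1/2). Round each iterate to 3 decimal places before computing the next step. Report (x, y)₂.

At (1, -1/2): F = (-6.750, -5.41940).
Jacobian J = [[8·x·y + y^2 + 2·y, 4·x^2 + 2·x·y + 2·x], [2·x·y - 4·x - 2·sin(x), x^2]].
At the point, J = [[-4.750, 5.000], [-6.68294, 1.000]] (det J = 28.66471).
Solving J·Δ = −F gives Δ = (-0.710, 0.676).
Then the next iterate is (x, y)₁ = (0.290, 0.176).
Round to (0.290, 0.176) and repeat: F = (-3.82973, -2.23691), J = [[0.79130, 1.01848], [-1.62982, 0.08410]].
Δ = (-1.133, 4.641), so (x, y)₂ = (-0.843, 4.817).

(-0.843, 4.817)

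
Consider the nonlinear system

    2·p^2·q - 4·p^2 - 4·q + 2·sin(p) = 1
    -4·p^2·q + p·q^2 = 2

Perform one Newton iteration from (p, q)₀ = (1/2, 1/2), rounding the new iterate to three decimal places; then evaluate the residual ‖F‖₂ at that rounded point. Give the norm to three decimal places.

5.614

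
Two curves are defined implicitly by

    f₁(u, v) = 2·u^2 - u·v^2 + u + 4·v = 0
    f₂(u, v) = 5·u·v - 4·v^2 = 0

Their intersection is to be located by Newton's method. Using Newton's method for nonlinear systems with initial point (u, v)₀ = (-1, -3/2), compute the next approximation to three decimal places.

(-1.607, -1.936)

At (-1, -3/2): F = (-2.750, -1.500).
Jacobian J = [[4·u - v^2 + 1, -2·u·v + 4], [5·v, 5·u - 8·v]].
At the point, J = [[-5.250, 1.000], [-7.500, 7.000]] (det J = -29.250).
Solving J·Δ = −F gives Δ = (-0.607, -0.436).
Then the next iterate is (u, v)₁ = (-1.607, -1.936).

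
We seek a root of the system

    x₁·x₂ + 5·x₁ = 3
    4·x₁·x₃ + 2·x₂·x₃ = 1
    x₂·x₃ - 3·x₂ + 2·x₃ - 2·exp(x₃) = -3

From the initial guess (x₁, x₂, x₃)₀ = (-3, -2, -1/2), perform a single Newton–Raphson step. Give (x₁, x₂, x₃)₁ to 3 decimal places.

(3.403, 0.403, -1.013)

At (-3, -2, -1/2): F = (-12.000, 7.000, 7.78694).
Jacobian J = [[x₂ + 5, x₁, 0], [4·x₃, 2·x₃, 4·x₁ + 2·x₂], [0, x₃ - 3, x₂ - 2·exp(x₃) + 2]].
At the point, J = [[3.000, -3.000, 0.000], [-2.000, -1.000, -16.000], [0.000, -3.500, -1.21306]] (det J = -157.08245).
Solving J·Δ = −F gives Δ = (6.403, 2.403, -0.513).
Then the next iterate is (x₁, x₂, x₃)₁ = (3.403, 0.403, -1.013).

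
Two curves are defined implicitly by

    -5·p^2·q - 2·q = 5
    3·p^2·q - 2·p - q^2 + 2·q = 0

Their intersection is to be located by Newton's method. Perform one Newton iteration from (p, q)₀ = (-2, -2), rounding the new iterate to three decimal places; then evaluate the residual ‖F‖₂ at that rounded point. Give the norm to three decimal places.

10.820

At (-2, -2): F = (39.000, -28.000).
Jacobian J = [[-10·p·q, -5·p^2 - 2], [6·p·q - 2, 3·p^2 - 2·q + 2]].
At the point, J = [[-40.000, -22.000], [22.000, 18.000]] (det J = -236.000).
Solving J·Δ = −F gives Δ = (0.364, 1.110).
Then the next iterate is (p, q)₁ = (-1.636, -0.890).
Re-evaluating at (-1.636, -0.890): F = (8.69041, -6.44634), so ‖F‖₂ = 10.820.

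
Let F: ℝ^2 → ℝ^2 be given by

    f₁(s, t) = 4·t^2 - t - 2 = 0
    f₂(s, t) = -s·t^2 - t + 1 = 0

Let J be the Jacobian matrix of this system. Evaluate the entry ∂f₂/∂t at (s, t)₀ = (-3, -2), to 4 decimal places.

-13.0000

∂f₂/∂t = -2·s·t - 1.
At (-3, -2) this is -13.0000.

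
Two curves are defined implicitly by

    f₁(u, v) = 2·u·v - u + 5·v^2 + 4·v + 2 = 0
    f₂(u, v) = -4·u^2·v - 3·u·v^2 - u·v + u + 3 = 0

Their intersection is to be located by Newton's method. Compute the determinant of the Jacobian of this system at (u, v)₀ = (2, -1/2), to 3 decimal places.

-2.250

J = [[2·v - 1, 2·u + 10·v + 4], [-8·u·v - 3·v^2 - v + 1, -4·u^2 - 6·u·v - u]].
At the point, J = [[-2.000, 3.000], [8.750, -12.000]].
det J = -2.250.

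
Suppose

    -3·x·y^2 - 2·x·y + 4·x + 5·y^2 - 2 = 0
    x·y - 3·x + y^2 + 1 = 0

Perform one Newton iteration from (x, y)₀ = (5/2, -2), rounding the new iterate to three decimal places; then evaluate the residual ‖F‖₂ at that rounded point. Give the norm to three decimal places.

At (5/2, -2): F = (8.000, -7.500).
Jacobian J = [[-3·y^2 - 2·y + 4, -6·x·y - 2·x + 10·y], [y - 3, x + 2·y]].
At the point, J = [[-4.000, 5.000], [-5.000, -1.500]] (det J = 31.000).
Solving J·Δ = −F gives Δ = (-0.823, -2.258).
Then the next iterate is (x, y)₁ = (1.677, -4.258).
Re-evaluating at (1.677, -4.258): F = (18.42728, 6.95890), so ‖F‖₂ = 19.697.

19.697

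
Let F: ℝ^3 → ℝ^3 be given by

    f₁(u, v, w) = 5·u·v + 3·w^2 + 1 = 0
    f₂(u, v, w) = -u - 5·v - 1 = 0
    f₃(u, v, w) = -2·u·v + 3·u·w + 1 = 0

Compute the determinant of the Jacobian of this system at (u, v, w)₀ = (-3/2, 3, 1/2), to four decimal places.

J = [[5·v, 5·u, 6·w], [-1, -5, 0], [-2·v + 3·w, -2·u, 3·u]].
At the point, J = [[15.0000, -7.5000, 3.0000], [-1.0000, -5.0000, 0.0000], [-4.5000, 3.0000, -4.5000]].
det J = 294.7500.

294.7500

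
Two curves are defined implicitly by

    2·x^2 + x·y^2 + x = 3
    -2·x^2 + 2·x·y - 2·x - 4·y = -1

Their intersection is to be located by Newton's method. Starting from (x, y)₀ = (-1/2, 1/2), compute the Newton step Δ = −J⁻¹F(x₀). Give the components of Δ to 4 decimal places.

(-3.5588, -0.9118)

At (-1/2, 1/2): F = (-3.1250, -1.0000).
Jacobian J = [[4·x + y^2 + 1, 2·x·y], [-4·x + 2·y - 2, 2·x - 4]].
At the point, J = [[-0.7500, -0.5000], [1.0000, -5.0000]] (det J = 4.2500).
Solving J·Δ = −F gives Δ = (-3.5588, -0.9118).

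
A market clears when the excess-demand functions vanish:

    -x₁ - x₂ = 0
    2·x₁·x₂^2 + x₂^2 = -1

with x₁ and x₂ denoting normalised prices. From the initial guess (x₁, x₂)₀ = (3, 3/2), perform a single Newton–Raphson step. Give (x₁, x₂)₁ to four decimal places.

At (3, 3/2): F = (-4.5000, 16.7500).
Jacobian J = [[-1, -1], [2·x₂^2, 4·x₁·x₂ + 2·x₂]].
At the point, J = [[-1.0000, -1.0000], [4.5000, 21.0000]] (det J = -16.5000).
Solving J·Δ = −F gives Δ = (-4.7121, 0.2121).
Then the next iterate is (x₁, x₂)₁ = (-1.7121, 1.7121).

(-1.7121, 1.7121)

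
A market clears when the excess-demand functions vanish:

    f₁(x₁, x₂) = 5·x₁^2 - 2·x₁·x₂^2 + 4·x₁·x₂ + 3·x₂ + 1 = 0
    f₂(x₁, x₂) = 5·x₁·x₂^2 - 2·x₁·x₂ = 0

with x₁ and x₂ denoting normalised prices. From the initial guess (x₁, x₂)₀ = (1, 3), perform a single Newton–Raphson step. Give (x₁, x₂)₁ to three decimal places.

(-0.456, 3.635)

At (1, 3): F = (9.000, 39.000).
Jacobian J = [[10·x₁ - 2·x₂^2 + 4·x₂, -4·x₁·x₂ + 4·x₁ + 3], [5·x₂^2 - 2·x₂, 10·x₁·x₂ - 2·x₁]].
At the point, J = [[4.000, -5.000], [39.000, 28.000]] (det J = 307.000).
Solving J·Δ = −F gives Δ = (-1.456, 0.635).
Then the next iterate is (x₁, x₂)₁ = (-0.456, 3.635).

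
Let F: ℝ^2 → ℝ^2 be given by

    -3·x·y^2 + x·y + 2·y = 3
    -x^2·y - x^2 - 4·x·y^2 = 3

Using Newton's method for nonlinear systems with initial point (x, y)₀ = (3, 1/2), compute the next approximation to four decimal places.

(2.4173, -0.1511)

At (3, 1/2): F = (-2.7500, -19.5000).
Jacobian J = [[-3·y^2 + y, -6·x·y + x + 2], [-2·x·y - 2·x - 4·y^2, -x^2 - 8·x·y]].
At the point, J = [[-0.2500, -4.0000], [-10.0000, -21.0000]] (det J = -34.7500).
Solving J·Δ = −F gives Δ = (-0.5827, -0.6511).
Then the next iterate is (x, y)₁ = (2.4173, -0.1511).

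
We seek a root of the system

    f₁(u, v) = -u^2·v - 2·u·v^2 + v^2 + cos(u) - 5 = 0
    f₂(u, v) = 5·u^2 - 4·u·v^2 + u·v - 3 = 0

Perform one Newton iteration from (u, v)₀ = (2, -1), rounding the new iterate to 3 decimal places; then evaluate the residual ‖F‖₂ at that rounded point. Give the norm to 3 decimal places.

1280.081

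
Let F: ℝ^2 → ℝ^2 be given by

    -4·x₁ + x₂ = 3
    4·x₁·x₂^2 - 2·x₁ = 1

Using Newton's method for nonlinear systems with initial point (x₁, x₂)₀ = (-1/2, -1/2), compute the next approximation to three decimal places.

At (-1/2, -1/2): F = (-1.500, -0.500).
Jacobian J = [[-4, 1], [4·x₂^2 - 2, 8·x₁·x₂]].
At the point, J = [[-4.000, 1.000], [-1.000, 2.000]] (det J = -7.000).
Solving J·Δ = −F gives Δ = (-0.357, 0.071).
Then the next iterate is (x₁, x₂)₁ = (-0.857, -0.429).

(-0.857, -0.429)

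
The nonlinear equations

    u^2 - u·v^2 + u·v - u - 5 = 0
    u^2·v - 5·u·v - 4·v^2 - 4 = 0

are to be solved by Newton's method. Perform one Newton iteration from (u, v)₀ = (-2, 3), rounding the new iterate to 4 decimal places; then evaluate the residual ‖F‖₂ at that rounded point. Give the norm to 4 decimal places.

3.0955

At (-2, 3): F = (13.0000, 2.0000).
Jacobian J = [[2·u - v^2 + v - 1, -2·u·v + u], [2·u·v - 5·v, u^2 - 5·u - 8·v]].
At the point, J = [[-11.0000, 10.0000], [-27.0000, -10.0000]] (det J = 380.0000).
Solving J·Δ = −F gives Δ = (0.3947, -0.8658).
Then the next iterate is (u, v)₁ = (-1.6053, 2.1342).
Re-evaluating at (-1.6053, 2.1342): F = (3.068093, 0.410726), so ‖F‖₂ = 3.0955.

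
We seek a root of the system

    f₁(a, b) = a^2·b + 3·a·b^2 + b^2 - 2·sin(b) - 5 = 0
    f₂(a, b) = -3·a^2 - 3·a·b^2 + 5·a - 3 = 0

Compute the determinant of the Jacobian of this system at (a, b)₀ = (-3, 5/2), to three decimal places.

J = [[2·a·b + 3·b^2, a^2 + 6·a·b + 2·b - 2·cos(b)], [-6·a - 3·b^2 + 5, -6·a·b]].
At the point, J = [[3.750, -29.39771], [4.250, 45.000]].
det J = 293.690.

293.690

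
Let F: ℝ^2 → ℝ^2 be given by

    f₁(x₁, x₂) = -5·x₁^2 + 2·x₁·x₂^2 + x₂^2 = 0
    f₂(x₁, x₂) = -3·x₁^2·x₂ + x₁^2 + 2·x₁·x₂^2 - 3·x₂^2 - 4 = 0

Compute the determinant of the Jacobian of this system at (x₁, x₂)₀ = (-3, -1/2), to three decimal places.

-476.500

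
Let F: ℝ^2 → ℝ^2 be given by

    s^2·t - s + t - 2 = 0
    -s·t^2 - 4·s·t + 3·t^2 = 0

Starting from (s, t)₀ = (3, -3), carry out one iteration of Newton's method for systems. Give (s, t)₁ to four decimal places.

(2.6970, -0.0758)

At (3, -3): F = (-35.0000, 36.0000).
Jacobian J = [[2·s·t - 1, s^2 + 1], [-t^2 - 4·t, -2·s·t - 4·s + 6·t]].
At the point, J = [[-19.0000, 10.0000], [3.0000, -12.0000]] (det J = 198.0000).
Solving J·Δ = −F gives Δ = (-0.3030, 2.9242).
Then the next iterate is (s, t)₁ = (2.6970, -0.0758).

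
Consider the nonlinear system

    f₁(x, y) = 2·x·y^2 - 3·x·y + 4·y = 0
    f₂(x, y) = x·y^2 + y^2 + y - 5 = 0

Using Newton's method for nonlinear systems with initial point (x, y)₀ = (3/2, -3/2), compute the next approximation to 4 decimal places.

(-0.0370, -2.1667)

At (3/2, -3/2): F = (7.5000, -0.8750).
Jacobian J = [[2·y^2 - 3·y, 4·x·y - 3·x + 4], [y^2, 2·x·y + 2·y + 1]].
At the point, J = [[9.0000, -9.5000], [2.2500, -6.5000]] (det J = -37.1250).
Solving J·Δ = −F gives Δ = (-1.5370, -0.6667).
Then the next iterate is (x, y)₁ = (-0.0370, -2.1667).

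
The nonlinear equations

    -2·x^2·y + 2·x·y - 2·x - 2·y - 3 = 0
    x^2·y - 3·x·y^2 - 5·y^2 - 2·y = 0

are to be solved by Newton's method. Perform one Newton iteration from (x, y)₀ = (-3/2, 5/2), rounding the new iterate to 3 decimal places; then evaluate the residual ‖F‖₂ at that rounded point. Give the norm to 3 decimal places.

1.893

At (-3/2, 5/2): F = (-23.750, -2.500).
Jacobian J = [[-4·x·y + 2·y - 2, -2·x^2 + 2·x - 2], [2·x·y - 3·y^2, x^2 - 6·x·y - 10·y - 2]].
At the point, J = [[18.000, -9.500], [-26.250, -2.250]] (det J = -289.875).
Solving J·Δ = −F gives Δ = (0.102, -2.306).
Then the next iterate is (x, y)₁ = (-1.398, 0.194).
Re-evaluating at (-1.398, 0.194): F = (-1.89273, -0.03918), so ‖F‖₂ = 1.893.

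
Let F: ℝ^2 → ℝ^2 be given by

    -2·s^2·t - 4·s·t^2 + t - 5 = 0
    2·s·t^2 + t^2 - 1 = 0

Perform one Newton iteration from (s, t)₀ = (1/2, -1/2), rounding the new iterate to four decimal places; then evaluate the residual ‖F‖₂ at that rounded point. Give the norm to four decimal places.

At (1/2, -1/2): F = (-5.7500, -0.5000).
Jacobian J = [[-4·s·t - 4·t^2, -2·s^2 - 8·s·t + 1], [2·t^2, 4·s·t + 2·t]].
At the point, J = [[0.0000, 2.5000], [0.5000, -2.0000]] (det J = -1.2500).
Solving J·Δ = −F gives Δ = (10.2000, 2.3000).
Then the next iterate is (s, t)₁ = (10.7000, 1.8000).
Re-evaluating at (10.7000, 1.8000): F = (-554.0360, 71.5760), so ‖F‖₂ = 558.6403.

558.6403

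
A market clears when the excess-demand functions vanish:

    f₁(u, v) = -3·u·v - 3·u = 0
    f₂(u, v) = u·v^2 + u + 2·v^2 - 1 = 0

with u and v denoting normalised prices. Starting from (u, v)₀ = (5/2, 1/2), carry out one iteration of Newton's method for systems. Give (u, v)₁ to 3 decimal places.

(-0.345, 0.707)

At (5/2, 1/2): F = (-11.250, 2.625).
Jacobian J = [[-3·v - 3, -3·u], [v^2 + 1, 2·u·v + 4·v]].
At the point, J = [[-4.500, -7.500], [1.250, 4.500]] (det J = -10.875).
Solving J·Δ = −F gives Δ = (-2.845, 0.207).
Then the next iterate is (u, v)₁ = (-0.345, 0.707).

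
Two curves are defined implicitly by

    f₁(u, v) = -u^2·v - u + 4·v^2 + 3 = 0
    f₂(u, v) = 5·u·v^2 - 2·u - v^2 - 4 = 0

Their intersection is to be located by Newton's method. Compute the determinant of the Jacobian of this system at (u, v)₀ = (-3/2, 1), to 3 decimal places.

J = [[-2·u·v - 1, -u^2 + 8·v], [5·v^2 - 2, 10·u·v - 2·v]].
At the point, J = [[2.000, 5.750], [3.000, -17.000]].
det J = -51.250.

-51.250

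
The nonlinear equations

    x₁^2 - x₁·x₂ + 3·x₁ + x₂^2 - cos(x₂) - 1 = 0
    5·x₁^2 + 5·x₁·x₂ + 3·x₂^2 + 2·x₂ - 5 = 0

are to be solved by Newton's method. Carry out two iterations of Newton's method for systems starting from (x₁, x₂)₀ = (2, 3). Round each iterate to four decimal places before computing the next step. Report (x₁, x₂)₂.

(2.3858, -0.6852)

At (2, 3): F = (12.989992, 78.0000).
Jacobian J = [[2·x₁ - x₂ + 3, -x₁ + 2·x₂ + sin(x₂)], [10·x₁ + 5·x₂, 5·x₁ + 6·x₂ + 2]].
At the point, J = [[4.0000, 4.141120], [35.0000, 30.0000]] (det J = -24.939200).
Solving J·Δ = −F gives Δ = (2.6742, -5.7199).
Then the next iterate is (x₁, x₂)₁ = (4.6742, -2.7199).
Round to (4.6742, -2.7199) and repeat: F = (55.894356, 57.427713), J = [[15.0683, -10.523305], [33.1425, 9.0516]].
Δ = (-2.2884, 2.0347), so (x₁, x₂)₂ = (2.3858, -0.6852).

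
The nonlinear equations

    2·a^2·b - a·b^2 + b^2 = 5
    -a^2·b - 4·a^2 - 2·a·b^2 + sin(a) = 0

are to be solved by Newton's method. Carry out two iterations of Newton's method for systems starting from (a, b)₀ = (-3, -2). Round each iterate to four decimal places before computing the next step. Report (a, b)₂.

(-0.8546, -1.4426)

At (-3, -2): F = (-25.0000, 5.858880).
Jacobian J = [[4·a·b - b^2, 2·a^2 - 2·a·b + 2·b], [-2·a·b - 8·a - 2·b^2 + cos(a), -a^2 - 4·a·b]].
At the point, J = [[20.0000, 2.0000], [3.010008, -33.0000]] (det J = -666.020015).
Solving J·Δ = −F gives Δ = (1.2211, 0.2889).
Then the next iterate is (a, b)₁ = (-1.7789, -1.7111).
Round to (-1.7789, -1.7111) and repeat: F = (-7.693262, 2.195137), J = [[9.247640, -3.180981], [2.081117, -15.339988]].
Δ = (0.9243, 0.2685), so (a, b)₂ = (-0.8546, -1.4426).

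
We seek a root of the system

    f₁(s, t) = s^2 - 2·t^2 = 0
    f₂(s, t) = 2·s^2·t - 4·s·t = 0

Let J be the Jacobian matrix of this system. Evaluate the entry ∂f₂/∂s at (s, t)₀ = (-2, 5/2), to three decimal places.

∂f₂/∂s = 4·s·t - 4·t.
At (-2, 5/2) this is -30.000.

-30.000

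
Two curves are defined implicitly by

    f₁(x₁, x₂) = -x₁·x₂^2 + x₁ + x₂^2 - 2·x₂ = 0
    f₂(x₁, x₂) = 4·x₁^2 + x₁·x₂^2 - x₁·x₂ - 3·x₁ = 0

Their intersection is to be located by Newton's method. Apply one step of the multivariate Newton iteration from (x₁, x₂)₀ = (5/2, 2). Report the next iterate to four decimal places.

(1.5444, 1.4208)

At (5/2, 2): F = (-7.5000, 22.5000).
Jacobian J = [[-x₂^2 + 1, -2·x₁·x₂ + 2·x₂ - 2], [8·x₁ + x₂^2 - x₂ - 3, 2·x₁·x₂ - x₁]].
At the point, J = [[-3.0000, -8.0000], [19.0000, 7.5000]] (det J = 129.5000).
Solving J·Δ = −F gives Δ = (-0.9556, -0.5792).
Then the next iterate is (x₁, x₂)₁ = (1.5444, 1.4208).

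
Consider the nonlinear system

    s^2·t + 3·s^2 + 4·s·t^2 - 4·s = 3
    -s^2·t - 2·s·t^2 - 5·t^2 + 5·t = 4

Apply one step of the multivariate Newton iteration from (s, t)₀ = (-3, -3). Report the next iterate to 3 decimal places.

At (-3, -3): F = (-99.000, 17.000).
Jacobian J = [[2·s·t + 6·s + 4·t^2 - 4, s^2 + 8·s·t], [-2·s·t - 2·t^2, -s^2 - 4·s·t - 10·t + 5]].
At the point, J = [[32.000, 81.000], [-36.000, -10.000]] (det J = 2596.000).
Solving J·Δ = −F gives Δ = (0.149, 1.163).
Then the next iterate is (s, t)₁ = (-2.851, -1.837).

(-2.851, -1.837)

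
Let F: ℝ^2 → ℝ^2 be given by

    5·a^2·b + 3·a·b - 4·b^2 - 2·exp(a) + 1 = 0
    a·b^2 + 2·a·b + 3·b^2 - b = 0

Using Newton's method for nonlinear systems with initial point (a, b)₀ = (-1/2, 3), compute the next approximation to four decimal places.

At (-1/2, 3): F = (-36.963061, 16.5000).
Jacobian J = [[10·a·b + 3·b - 2·exp(a), 5·a^2 + 3·a - 8·b], [b^2 + 2·b, 2·a·b + 2·a + 6·b - 1]].
At the point, J = [[-7.213061, -24.2500], [15.0000, 13.0000]] (det J = 269.980203).
Solving J·Δ = −F gives Δ = (0.2978, -1.6128).
Then the next iterate is (a, b)₁ = (-0.2022, 1.3872).

(-0.2022, 1.3872)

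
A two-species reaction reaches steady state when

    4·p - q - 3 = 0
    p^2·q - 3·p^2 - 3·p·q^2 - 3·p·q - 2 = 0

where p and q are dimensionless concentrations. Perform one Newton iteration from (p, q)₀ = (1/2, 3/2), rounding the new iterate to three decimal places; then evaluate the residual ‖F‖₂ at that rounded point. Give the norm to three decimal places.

3.095

At (1/2, 3/2): F = (-2.500, -8.000).
Jacobian J = [[4, -1], [2·p·q - 6·p - 3·q^2 - 3·q, p^2 - 6·p·q - 3·p]].
At the point, J = [[4.000, -1.000], [-12.750, -5.750]] (det J = -35.750).
Solving J·Δ = −F gives Δ = (0.178, -1.787).
Then the next iterate is (p, q)₁ = (0.678, -0.287).
Re-evaluating at (0.678, -0.287): F = (-0.001, -3.09476), so ‖F‖₂ = 3.095.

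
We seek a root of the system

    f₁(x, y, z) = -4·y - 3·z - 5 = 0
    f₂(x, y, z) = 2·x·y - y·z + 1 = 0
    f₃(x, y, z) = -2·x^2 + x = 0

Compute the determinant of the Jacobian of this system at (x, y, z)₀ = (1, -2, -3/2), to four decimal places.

J = [[0, -4, -3], [2·y, 2·x - z, -y], [-4·x + 1, 0, 0]].
At the point, J = [[0.0000, -4.0000, -3.0000], [-4.0000, 3.5000, 2.0000], [-3.0000, 0.0000, 0.0000]].
det J = -7.5000.

-7.5000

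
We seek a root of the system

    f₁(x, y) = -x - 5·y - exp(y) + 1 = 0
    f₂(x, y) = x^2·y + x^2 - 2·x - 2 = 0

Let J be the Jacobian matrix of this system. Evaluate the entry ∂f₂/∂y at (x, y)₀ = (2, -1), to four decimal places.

4.0000

∂f₂/∂y = x^2.
At (2, -1) this is 4.0000.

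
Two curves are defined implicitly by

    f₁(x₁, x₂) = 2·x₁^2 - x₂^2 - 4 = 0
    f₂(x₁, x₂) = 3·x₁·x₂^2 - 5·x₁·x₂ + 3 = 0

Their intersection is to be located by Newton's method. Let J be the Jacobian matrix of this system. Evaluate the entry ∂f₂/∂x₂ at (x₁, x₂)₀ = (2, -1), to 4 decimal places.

-22.0000

∂f₂/∂x₂ = 6·x₁·x₂ - 5·x₁.
At (2, -1) this is -22.0000.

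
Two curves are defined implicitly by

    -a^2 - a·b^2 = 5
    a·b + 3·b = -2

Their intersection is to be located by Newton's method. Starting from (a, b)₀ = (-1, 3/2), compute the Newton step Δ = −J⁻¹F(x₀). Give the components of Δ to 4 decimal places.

At (-1, 3/2): F = (-3.7500, 5.0000).
Jacobian J = [[-2·a - b^2, -2·a·b], [b, a + 3]].
At the point, J = [[-0.2500, 3.0000], [1.5000, 2.0000]] (det J = -5.0000).
Solving J·Δ = −F gives Δ = (-4.5000, 0.8750).

(-4.5000, 0.8750)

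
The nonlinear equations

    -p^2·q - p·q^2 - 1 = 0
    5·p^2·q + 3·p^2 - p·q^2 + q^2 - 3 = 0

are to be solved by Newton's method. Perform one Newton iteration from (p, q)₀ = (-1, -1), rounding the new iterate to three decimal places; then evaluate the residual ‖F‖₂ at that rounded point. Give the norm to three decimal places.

At (-1, -1): F = (1.000, -3.000).
Jacobian J = [[-2·p·q - q^2, -p^2 - 2·p·q], [10·p·q + 6·p - q^2, 5·p^2 - 2·p·q + 2·q]].
At the point, J = [[-3.000, -3.000], [3.000, 1.000]] (det J = 6.000).
Solving J·Δ = −F gives Δ = (1.333, -1.000).
Then the next iterate is (p, q)₁ = (0.333, -2.000).
Re-evaluating at (0.333, -2.000): F = (-2.11022, -1.10822), so ‖F‖₂ = 2.384.

2.384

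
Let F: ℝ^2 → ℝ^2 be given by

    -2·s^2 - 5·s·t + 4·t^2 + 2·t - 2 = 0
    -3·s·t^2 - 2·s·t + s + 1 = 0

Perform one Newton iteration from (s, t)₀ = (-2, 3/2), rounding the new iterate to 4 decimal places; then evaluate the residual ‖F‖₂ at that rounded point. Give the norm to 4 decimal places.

5.8813

At (-2, 3/2): F = (17.0000, 18.5000).
Jacobian J = [[-4·s - 5·t, -5·s + 8·t + 2], [-3·t^2 - 2·t + 1, -6·s·t - 2·s]].
At the point, J = [[0.5000, 24.0000], [-8.7500, 22.0000]] (det J = 221.0000).
Solving J·Δ = −F gives Δ = (0.3167, -0.7149).
Then the next iterate is (s, t)₁ = (-1.6833, 0.7851).
Re-evaluating at (-1.6833, 0.7851): F = (2.976524, 5.072485), so ‖F‖₂ = 5.8813.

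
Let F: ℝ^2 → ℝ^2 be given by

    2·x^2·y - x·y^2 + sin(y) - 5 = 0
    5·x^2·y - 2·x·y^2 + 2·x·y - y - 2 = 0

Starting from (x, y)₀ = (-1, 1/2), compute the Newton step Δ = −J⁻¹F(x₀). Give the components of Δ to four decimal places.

(1.3189, 1.6088)

At (-1, 1/2): F = (-3.270574, -0.5000).
Jacobian J = [[4·x·y - y^2, 2·x^2 - 2·x·y + cos(y)], [10·x·y - 2·y^2 + 2·y, 5·x^2 - 4·x·y + 2·x - 1]].
At the point, J = [[-2.2500, 3.877583], [-4.5000, 4.0000]] (det J = 8.449122).
Solving J·Δ = −F gives Δ = (1.3189, 1.6088).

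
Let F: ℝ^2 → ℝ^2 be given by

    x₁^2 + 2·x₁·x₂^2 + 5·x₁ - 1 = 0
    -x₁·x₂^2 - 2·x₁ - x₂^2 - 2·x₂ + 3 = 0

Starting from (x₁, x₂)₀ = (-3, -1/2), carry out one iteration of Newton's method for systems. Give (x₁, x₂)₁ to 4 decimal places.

(-1.1290, 1.0726)

At (-3, -1/2): F = (-8.5000, 10.5000).
Jacobian J = [[2·x₁ + 2·x₂^2 + 5, 4·x₁·x₂], [-x₂^2 - 2, -2·x₁·x₂ - 2·x₂ - 2]].
At the point, J = [[-0.5000, 6.0000], [-2.2500, -4.0000]] (det J = 15.5000).
Solving J·Δ = −F gives Δ = (1.8710, 1.5726).
Then the next iterate is (x₁, x₂)₁ = (-1.1290, 1.0726).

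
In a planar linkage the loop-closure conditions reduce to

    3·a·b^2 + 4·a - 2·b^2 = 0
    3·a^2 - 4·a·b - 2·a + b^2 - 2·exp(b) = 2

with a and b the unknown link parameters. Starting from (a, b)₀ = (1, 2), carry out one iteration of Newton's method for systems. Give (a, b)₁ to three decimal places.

At (1, 2): F = (8.000, -19.77811).
Jacobian J = [[3·b^2 + 4, 6·a·b - 4·b], [6·a - 4·b - 2, -4·a + 2·b - 2·exp(b)]].
At the point, J = [[16.000, 4.000], [-4.000, -14.77811]] (det J = -220.44980).
Solving J·Δ = −F gives Δ = (-0.177, -1.290).
Then the next iterate is (a, b)₁ = (0.823, 0.710).

(0.823, 0.710)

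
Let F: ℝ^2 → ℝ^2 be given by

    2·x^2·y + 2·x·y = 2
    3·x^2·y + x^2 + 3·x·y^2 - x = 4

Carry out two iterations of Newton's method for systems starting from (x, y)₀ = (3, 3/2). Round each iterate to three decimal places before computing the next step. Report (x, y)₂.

At (3, 3/2): F = (34.000, 62.750).
Jacobian J = [[4·x·y + 2·y, 2·x^2 + 2·x], [6·x·y + 2·x + 3·y^2 - 1, 3·x^2 + 6·x·y]].
At the point, J = [[21.000, 24.000], [38.750, 54.000]] (det J = 204.000).
Solving J·Δ = −F gives Δ = (-1.618, -0.001).
Then the next iterate is (x, y)₁ = (1.382, 1.499).
Round to (1.382, 1.499) and repeat: F = (7.86919, 14.43292), J = [[11.28447, 6.58385], [20.93471, 18.15948]].
Δ = (-0.714, 0.028), so (x, y)₂ = (0.668, 1.527).

(0.668, 1.527)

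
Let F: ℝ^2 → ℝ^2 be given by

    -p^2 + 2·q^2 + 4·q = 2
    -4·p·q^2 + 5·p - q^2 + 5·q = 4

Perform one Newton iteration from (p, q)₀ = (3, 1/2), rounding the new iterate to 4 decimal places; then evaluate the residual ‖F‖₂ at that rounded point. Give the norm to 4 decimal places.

14.6279

At (3, 1/2): F = (-8.5000, 10.2500).
Jacobian J = [[-2·p, 4·q + 4], [-4·q^2 + 5, -8·p·q - 2·q + 5]].
At the point, J = [[-6.0000, 6.0000], [4.0000, -8.0000]] (det J = 24.0000).
Solving J·Δ = −F gives Δ = (-0.2708, 1.1458).
Then the next iterate is (p, q)₁ = (2.7292, 1.6458).
Re-evaluating at (2.7292, 1.6458): F = (2.551983, -14.403531), so ‖F‖₂ = 14.6279.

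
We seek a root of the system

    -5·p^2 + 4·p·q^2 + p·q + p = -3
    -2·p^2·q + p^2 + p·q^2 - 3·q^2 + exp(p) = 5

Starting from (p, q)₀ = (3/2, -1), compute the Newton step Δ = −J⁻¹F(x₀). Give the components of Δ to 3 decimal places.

(-0.315, 0.115)

At (3/2, -1): F = (-2.250, 4.73169).
Jacobian J = [[-10·p + 4·q^2 + q + 1, 8·p·q + p], [-4·p·q + 2·p + q^2 + exp(p), -2·p^2 + 2·p·q - 6·q]].
At the point, J = [[-11.000, -10.500], [14.48169, -1.500]] (det J = 168.55774).
Solving J·Δ = −F gives Δ = (-0.315, 0.115).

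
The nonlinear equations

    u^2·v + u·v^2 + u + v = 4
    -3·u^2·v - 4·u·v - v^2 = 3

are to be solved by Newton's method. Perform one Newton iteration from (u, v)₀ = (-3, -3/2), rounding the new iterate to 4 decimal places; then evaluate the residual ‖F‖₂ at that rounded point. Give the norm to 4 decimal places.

7.5742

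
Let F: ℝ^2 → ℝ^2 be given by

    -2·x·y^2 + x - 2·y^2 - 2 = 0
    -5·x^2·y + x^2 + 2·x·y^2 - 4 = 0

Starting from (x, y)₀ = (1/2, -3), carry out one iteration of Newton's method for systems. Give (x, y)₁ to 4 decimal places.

(0.5913, -1.3304)

At (1/2, -3): F = (-28.5000, 9.0000).
Jacobian J = [[-2·y^2 + 1, -4·x·y - 4·y], [-10·x·y + 2·x + 2·y^2, -5·x^2 + 4·x·y]].
At the point, J = [[-17.0000, 18.0000], [34.0000, -7.2500]] (det J = -488.7500).
Solving J·Δ = −F gives Δ = (0.0913, 1.6696).
Then the next iterate is (x, y)₁ = (0.5913, -1.3304).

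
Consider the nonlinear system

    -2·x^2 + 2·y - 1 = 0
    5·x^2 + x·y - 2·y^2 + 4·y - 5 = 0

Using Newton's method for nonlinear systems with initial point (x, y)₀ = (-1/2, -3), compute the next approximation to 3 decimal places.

(0.601, -0.351)

At (-1/2, -3): F = (-7.500, -32.250).
Jacobian J = [[-4·x, 2], [10·x + y, x - 4·y + 4]].
At the point, J = [[2.000, 2.000], [-8.000, 15.500]] (det J = 47.000).
Solving J·Δ = −F gives Δ = (1.101, 2.649).
Then the next iterate is (x, y)₁ = (0.601, -0.351).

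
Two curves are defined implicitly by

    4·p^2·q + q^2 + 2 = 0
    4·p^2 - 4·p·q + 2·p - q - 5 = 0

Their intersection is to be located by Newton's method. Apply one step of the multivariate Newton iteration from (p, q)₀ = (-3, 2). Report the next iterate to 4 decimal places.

(-1.4792, 1.8750)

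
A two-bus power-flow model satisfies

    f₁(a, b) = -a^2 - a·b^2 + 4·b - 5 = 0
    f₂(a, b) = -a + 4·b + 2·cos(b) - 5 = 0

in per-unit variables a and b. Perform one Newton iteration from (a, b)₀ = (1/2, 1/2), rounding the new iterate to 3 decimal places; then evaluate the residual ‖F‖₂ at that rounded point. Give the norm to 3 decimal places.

At (1/2, 1/2): F = (-3.375, -1.74483).
Jacobian J = [[-2·a - b^2, -2·a·b + 4], [-1, -2·sin(b) + 4]].
At the point, J = [[-1.250, 3.500], [-1.000, 3.04115]] (det J = -0.30144).
Solving J·Δ = −F gives Δ = (-13.791, -3.961).
Then the next iterate is (a, b)₁ = (-13.291, -3.461).
Re-evaluating at (-13.291, -3.461): F = (-36.28816, -7.45184), so ‖F‖₂ = 37.045.

37.045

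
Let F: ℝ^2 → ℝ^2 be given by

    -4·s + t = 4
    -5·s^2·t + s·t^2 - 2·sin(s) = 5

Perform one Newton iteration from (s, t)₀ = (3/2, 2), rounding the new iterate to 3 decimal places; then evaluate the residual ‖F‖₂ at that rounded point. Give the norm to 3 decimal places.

At (3/2, 2): F = (-8.000, -23.49499).
Jacobian J = [[-4, 1], [-10·s·t + t^2 - 2·cos(s), -5·s^2 + 2·s·t]].
At the point, J = [[-4.000, 1.000], [-26.14147, -5.250]] (det J = 47.14147).
Solving J·Δ = −F gives Δ = (-1.389, 2.443).
Then the next iterate is (s, t)₁ = (0.111, 4.443).
Re-evaluating at (0.111, 4.443): F = (-0.001, -3.30409), so ‖F‖₂ = 3.304.

3.304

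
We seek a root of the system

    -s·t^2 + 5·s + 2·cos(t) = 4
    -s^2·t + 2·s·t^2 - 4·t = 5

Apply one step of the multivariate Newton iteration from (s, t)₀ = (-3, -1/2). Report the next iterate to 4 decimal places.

At (-3, -1/2): F = (-16.494835, 0.0000).
Jacobian J = [[-t^2 + 5, -2·s·t - 2·sin(t)], [-2·s·t + 2·t^2, -s^2 + 4·s·t - 4]].
At the point, J = [[4.7500, -2.041149], [-2.5000, -7.0000]] (det J = -38.352872).
Solving J·Δ = −F gives Δ = (3.0106, -1.0752).
Then the next iterate is (s, t)₁ = (0.0106, -1.5752).

(0.0106, -1.5752)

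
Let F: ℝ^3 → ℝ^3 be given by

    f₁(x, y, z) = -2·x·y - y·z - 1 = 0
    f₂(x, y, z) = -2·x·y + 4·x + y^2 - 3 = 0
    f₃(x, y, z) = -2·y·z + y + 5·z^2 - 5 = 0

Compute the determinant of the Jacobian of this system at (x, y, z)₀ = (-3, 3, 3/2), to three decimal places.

-579.000

J = [[-2·y, -2·x - z, -y], [-2·y + 4, -2·x + 2·y, 0], [0, -2·z + 1, -2·y + 10·z]].
At the point, J = [[-6.000, 4.500, -3.000], [-2.000, 12.000, 0.000], [0.000, -2.000, 9.000]].
det J = -579.000.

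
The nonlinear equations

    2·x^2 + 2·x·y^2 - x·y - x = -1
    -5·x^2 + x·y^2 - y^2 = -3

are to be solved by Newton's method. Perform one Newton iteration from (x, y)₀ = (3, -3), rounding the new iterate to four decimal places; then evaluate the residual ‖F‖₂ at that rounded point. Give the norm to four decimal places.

At (3, -3): F = (79.0000, -24.0000).
Jacobian J = [[4·x + 2·y^2 - y - 1, 4·x·y - x], [-10·x + y^2, 2·x·y - 2·y]].
At the point, J = [[32.0000, -39.0000], [-21.0000, -12.0000]] (det J = -1203.0000).
Solving J·Δ = −F gives Δ = (-1.5661, 0.7406).
Then the next iterate is (x, y)₁ = (1.4339, -2.2594).
Re-evaluating at (1.4339, -2.2594): F = (21.557791, -5.065335), so ‖F‖₂ = 22.1449.

22.1449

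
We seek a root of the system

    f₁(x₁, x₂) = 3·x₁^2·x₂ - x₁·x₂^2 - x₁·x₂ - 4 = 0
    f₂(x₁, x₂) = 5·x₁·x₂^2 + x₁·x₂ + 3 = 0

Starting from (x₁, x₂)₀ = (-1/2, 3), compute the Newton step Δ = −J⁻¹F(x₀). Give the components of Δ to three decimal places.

At (-1/2, 3): F = (4.250, -21.000).
Jacobian J = [[6·x₁·x₂ - x₂^2 - x₂, 3·x₁^2 - 2·x₁·x₂ - x₁], [5·x₂^2 + x₂, 10·x₁·x₂ + x₁]].
At the point, J = [[-21.000, 4.250], [48.000, -15.500]] (det J = 121.500).
Solving J·Δ = −F gives Δ = (-0.192, -1.951).

(-0.192, -1.951)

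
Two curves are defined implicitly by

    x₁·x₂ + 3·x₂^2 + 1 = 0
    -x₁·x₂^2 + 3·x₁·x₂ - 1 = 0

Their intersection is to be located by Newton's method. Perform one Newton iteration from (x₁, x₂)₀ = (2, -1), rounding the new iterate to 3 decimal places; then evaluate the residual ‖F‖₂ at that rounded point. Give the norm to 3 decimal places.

At (2, -1): F = (2.000, -9.000).
Jacobian J = [[x₂, x₁ + 6·x₂], [-x₂^2 + 3·x₂, -2·x₁·x₂ + 3·x₁]].
At the point, J = [[-1.000, -4.000], [-4.000, 10.000]] (det J = -26.000).
Solving J·Δ = −F gives Δ = (-0.615, 0.654).
Then the next iterate is (x₁, x₂)₁ = (1.385, -0.346).
Re-evaluating at (1.385, -0.346): F = (0.87994, -2.60344), so ‖F‖₂ = 2.748.

2.748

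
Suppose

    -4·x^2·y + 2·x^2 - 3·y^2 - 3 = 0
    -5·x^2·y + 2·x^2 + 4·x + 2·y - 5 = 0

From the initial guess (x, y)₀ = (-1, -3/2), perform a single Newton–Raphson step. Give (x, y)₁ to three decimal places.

(-1.144, -1.612)

At (-1, -3/2): F = (-1.750, -2.500).
Jacobian J = [[-8·x·y + 4·x, -4·x^2 - 6·y], [-10·x·y + 4·x + 4, -5·x^2 + 2]].
At the point, J = [[-16.000, 5.000], [-15.000, -3.000]] (det J = 123.000).
Solving J·Δ = −F gives Δ = (-0.144, -0.112).
Then the next iterate is (x, y)₁ = (-1.144, -1.612).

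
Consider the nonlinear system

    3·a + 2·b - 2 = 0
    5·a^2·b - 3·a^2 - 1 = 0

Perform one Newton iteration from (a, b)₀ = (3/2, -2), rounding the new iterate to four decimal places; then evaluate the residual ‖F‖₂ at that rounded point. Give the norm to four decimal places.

8.7837

At (3/2, -2): F = (-1.5000, -30.2500).
Jacobian J = [[3, 2], [10·a·b - 6·a, 5·a^2]].
At the point, J = [[3.0000, 2.0000], [-39.0000, 11.2500]] (det J = 111.7500).
Solving J·Δ = −F gives Δ = (-0.3904, 1.3356).
Then the next iterate is (a, b)₁ = (1.1096, -0.6644).
Re-evaluating at (1.1096, -0.6644): F = (0.0000, -8.783723), so ‖F‖₂ = 8.7837.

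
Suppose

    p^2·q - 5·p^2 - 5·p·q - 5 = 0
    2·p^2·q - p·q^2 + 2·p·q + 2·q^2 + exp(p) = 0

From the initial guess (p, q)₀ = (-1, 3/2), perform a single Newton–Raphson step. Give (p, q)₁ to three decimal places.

(1.086, 1.840)

At (-1, 3/2): F = (-1.000, 7.11788).
Jacobian J = [[2·p·q - 10·p - 5·q, p^2 - 5·p], [4·p·q - q^2 + 2·q + exp(p), 2·p^2 - 2·p·q + 2·p + 4·q]].
At the point, J = [[-0.500, 6.000], [-4.88212, 9.000]] (det J = 24.79272).
Solving J·Δ = −F gives Δ = (2.086, 0.340).
Then the next iterate is (p, q)₁ = (1.086, 1.840).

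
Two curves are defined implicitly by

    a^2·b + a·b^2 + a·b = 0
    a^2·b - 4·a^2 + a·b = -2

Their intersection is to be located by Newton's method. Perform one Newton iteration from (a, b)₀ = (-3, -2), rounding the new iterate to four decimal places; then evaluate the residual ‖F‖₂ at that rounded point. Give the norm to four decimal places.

At (-3, -2): F = (-24.0000, -46.0000).
Jacobian J = [[2·a·b + b^2 + b, a^2 + 2·a·b + a], [2·a·b - 8·a + b, a^2 + a]].
At the point, J = [[14.0000, 18.0000], [34.0000, 6.0000]] (det J = -528.0000).
Solving J·Δ = −F gives Δ = (1.2955, 0.3258).
Then the next iterate is (a, b)₁ = (-1.7045, -1.6742).
Re-evaluating at (-1.7045, -1.6742): F = (-6.788034, -11.631694), so ‖F‖₂ = 13.4675.

13.4675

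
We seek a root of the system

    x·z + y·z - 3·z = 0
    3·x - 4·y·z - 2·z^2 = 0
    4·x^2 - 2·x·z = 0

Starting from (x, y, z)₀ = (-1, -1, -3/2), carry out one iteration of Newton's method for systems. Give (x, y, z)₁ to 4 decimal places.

(-0.2321, -1.5000, -0.0804)

At (-1, -1, -3/2): F = (7.5000, -13.5000, 1.0000).
Jacobian J = [[z, z, x + y - 3], [3, -4·z, -4·y - 4·z], [8·x - 2·z, 0, -2·x]].
At the point, J = [[-1.5000, -1.5000, -5.0000], [3.0000, 6.0000, 10.0000], [-5.0000, 0.0000, 2.0000]] (det J = -84.0000).
Solving J·Δ = −F gives Δ = (0.7679, -0.5000, 1.4196).
Then the next iterate is (x, y, z)₁ = (-0.2321, -1.5000, -0.0804).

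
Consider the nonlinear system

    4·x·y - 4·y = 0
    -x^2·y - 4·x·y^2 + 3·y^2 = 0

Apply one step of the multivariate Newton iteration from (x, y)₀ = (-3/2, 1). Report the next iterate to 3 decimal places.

At (-3/2, 1): F = (-10.000, 6.750).
Jacobian J = [[4·y, 4·x - 4], [-2·x·y - 4·y^2, -x^2 - 8·x·y + 6·y]].
At the point, J = [[4.000, -10.000], [-1.000, 15.750]] (det J = 53.000).
Solving J·Δ = −F gives Δ = (1.698, -0.321).
Then the next iterate is (x, y)₁ = (0.198, 0.679).

(0.198, 0.679)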